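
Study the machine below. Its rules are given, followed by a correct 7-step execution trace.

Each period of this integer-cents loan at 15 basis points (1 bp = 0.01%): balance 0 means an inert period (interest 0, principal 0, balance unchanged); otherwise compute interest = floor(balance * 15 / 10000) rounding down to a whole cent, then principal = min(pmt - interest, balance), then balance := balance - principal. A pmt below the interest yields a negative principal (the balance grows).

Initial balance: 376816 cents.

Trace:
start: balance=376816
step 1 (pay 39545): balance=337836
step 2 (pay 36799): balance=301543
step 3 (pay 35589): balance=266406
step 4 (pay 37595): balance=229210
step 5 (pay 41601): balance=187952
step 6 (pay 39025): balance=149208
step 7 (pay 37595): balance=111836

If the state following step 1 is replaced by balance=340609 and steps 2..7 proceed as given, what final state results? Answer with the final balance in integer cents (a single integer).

state after step 1 := balance=340609
step 2 (pay 36799): balance=304320
step 3 (pay 35589): balance=269187
step 4 (pay 37595): balance=231995
step 5 (pay 41601): balance=190741
step 6 (pay 39025): balance=152002
step 7 (pay 37595): balance=114635

114635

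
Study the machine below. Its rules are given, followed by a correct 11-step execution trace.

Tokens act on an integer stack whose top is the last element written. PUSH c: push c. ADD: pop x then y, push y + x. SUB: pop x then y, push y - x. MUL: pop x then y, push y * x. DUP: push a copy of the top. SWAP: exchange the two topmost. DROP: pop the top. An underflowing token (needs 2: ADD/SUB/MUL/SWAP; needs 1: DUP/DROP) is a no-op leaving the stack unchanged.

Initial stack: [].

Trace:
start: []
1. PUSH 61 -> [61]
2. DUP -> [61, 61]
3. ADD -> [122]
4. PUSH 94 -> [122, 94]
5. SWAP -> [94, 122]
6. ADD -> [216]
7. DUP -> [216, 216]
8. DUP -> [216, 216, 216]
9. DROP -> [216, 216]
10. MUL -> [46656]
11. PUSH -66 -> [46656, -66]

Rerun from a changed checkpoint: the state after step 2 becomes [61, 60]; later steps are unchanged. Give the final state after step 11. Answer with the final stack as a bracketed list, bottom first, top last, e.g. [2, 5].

state after step 2 := [61, 60]
3. ADD -> [121]
4. PUSH 94 -> [121, 94]
5. SWAP -> [94, 121]
6. ADD -> [215]
7. DUP -> [215, 215]
8. DUP -> [215, 215, 215]
9. DROP -> [215, 215]
10. MUL -> [46225]
11. PUSH -66 -> [46225, -66]

[46225, -66]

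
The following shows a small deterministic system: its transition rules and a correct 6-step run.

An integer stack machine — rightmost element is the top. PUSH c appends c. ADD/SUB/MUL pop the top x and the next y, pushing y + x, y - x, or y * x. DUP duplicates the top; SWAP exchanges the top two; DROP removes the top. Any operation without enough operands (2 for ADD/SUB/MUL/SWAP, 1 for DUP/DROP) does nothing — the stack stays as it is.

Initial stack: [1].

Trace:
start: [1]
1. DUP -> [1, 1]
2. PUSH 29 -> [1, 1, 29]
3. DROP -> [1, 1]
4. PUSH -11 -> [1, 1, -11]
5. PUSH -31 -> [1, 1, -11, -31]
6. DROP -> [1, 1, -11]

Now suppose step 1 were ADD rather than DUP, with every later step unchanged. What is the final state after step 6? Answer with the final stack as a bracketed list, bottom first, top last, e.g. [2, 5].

[1, -11]

(re-executing from step 1 with the substitution; state before step 1: [1])
1. ADD -> [1]
2. PUSH 29 -> [1, 29]
3. DROP -> [1]
4. PUSH -11 -> [1, -11]
5. PUSH -31 -> [1, -11, -31]
6. DROP -> [1, -11]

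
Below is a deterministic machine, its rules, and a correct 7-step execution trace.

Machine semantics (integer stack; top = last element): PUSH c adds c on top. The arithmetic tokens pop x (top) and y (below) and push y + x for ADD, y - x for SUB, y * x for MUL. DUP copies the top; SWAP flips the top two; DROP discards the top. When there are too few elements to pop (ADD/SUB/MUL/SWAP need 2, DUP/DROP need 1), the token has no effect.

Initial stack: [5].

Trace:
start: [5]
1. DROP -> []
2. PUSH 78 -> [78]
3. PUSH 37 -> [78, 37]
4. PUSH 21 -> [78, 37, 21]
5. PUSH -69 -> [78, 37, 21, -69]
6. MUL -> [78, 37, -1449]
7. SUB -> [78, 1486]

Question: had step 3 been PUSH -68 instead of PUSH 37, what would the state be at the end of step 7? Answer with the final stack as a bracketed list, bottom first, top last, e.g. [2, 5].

[78, 1381]

(re-executing from step 3 with the substitution; state before step 3: [78])
3. PUSH -68 -> [78, -68]
4. PUSH 21 -> [78, -68, 21]
5. PUSH -69 -> [78, -68, 21, -69]
6. MUL -> [78, -68, -1449]
7. SUB -> [78, 1381]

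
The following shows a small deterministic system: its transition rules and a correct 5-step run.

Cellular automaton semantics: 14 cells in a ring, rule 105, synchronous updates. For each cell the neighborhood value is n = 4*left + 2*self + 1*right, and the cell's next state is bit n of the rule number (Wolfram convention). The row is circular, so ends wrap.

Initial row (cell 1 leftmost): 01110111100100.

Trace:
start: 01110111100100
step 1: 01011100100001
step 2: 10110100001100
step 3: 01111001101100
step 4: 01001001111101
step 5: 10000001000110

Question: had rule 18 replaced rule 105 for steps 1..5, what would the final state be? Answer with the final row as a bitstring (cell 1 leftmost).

(re-executing steps 1..5 under rule 18; state before step 1: 01110111100100)
step 1: 10000000011010
step 2: 01000000100000
step 3: 10100001010000
step 4: 00010010001001
step 5: 10101101010110

10101101010110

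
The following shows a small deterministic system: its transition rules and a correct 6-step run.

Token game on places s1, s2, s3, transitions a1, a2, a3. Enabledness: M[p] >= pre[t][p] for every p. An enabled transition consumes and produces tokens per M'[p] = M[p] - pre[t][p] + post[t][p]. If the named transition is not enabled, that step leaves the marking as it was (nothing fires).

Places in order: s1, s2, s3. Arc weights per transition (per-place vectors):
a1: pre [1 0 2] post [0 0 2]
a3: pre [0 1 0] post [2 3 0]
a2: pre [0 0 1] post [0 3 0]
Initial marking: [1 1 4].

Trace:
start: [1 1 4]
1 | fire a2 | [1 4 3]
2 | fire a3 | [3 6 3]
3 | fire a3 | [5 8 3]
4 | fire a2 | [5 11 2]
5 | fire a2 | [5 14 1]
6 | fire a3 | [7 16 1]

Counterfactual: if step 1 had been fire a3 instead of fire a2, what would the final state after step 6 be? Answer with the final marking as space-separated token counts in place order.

(re-executing from step 1 with the substitution; state before step 1: [1 1 4])
1 | fire a3 | [3 3 4]
2 | fire a3 | [5 5 4]
3 | fire a3 | [7 7 4]
4 | fire a2 | [7 10 3]
5 | fire a2 | [7 13 2]
6 | fire a3 | [9 15 2]

9 15 2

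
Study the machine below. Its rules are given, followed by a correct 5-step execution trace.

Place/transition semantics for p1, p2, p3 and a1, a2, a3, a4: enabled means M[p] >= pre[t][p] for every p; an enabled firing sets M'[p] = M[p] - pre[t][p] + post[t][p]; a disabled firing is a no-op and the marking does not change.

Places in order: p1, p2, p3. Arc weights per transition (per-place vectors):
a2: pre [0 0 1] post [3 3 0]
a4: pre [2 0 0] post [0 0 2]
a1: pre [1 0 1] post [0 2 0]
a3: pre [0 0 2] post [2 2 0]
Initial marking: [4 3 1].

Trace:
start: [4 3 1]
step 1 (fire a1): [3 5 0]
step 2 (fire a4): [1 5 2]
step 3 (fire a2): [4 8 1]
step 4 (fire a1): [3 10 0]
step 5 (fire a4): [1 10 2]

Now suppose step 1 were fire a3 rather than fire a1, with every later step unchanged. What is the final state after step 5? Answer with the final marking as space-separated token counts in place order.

(re-executing from step 1 with the substitution; state before step 1: [4 3 1])
step 1 (fire a3): [4 3 1]
step 2 (fire a4): [2 3 3]
step 3 (fire a2): [5 6 2]
step 4 (fire a1): [4 8 1]
step 5 (fire a4): [2 8 3]

2 8 3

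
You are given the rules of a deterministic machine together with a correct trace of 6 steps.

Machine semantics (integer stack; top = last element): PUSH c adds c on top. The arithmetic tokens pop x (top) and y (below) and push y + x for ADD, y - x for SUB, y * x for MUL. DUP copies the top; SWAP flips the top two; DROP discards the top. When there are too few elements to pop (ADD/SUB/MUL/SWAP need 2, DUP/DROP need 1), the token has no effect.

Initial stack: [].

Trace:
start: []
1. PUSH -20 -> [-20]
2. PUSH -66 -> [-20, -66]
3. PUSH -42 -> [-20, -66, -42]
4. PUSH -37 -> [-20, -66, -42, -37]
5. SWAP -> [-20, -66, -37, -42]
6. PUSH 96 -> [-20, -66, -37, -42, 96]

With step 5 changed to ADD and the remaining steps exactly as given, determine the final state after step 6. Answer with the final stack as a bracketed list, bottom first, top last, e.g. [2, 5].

(re-executing from step 5 with the substitution; state before step 5: [-20, -66, -42, -37])
5. ADD -> [-20, -66, -79]
6. PUSH 96 -> [-20, -66, -79, 96]

[-20, -66, -79, 96]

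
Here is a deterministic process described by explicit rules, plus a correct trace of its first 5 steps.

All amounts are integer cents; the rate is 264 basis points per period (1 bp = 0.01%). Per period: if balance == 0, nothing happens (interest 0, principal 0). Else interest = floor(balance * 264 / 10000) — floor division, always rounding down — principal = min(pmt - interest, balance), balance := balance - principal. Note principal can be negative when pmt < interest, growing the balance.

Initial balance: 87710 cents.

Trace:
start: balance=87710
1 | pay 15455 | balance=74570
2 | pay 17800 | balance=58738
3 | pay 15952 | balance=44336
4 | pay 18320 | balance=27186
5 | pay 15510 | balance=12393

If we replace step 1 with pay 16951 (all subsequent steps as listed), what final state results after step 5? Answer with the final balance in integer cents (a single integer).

10734

(re-executing from step 1 with the substitution; state before step 1: balance=87710)
1 | pay 16951 | balance=73074
2 | pay 17800 | balance=57203
3 | pay 15952 | balance=42761
4 | pay 18320 | balance=25569
5 | pay 15510 | balance=10734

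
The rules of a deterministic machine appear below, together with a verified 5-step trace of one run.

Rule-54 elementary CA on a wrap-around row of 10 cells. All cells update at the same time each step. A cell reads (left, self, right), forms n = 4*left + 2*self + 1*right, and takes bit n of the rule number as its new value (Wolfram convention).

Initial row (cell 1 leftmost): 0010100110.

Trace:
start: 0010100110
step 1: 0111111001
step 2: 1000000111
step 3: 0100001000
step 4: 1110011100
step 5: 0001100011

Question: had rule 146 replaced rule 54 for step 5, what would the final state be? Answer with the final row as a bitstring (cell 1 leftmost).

(re-executing step 5 under rule 146; state before step 5: 1110011100)
step 5: 0101101011

0101101011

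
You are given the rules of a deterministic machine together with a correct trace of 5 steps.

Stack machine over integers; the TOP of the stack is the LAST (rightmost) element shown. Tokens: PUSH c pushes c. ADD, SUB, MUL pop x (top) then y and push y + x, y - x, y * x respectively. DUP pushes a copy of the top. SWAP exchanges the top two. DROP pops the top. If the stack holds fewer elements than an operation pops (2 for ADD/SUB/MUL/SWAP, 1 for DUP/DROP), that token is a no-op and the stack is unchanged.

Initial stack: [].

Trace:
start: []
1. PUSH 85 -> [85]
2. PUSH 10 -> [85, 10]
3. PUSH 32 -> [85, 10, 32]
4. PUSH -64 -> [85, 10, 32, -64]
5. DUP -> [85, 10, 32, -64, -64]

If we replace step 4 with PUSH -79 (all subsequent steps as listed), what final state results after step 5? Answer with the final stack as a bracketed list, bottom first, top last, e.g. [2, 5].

(re-executing from step 4 with the substitution; state before step 4: [85, 10, 32])
4. PUSH -79 -> [85, 10, 32, -79]
5. DUP -> [85, 10, 32, -79, -79]

[85, 10, 32, -79, -79]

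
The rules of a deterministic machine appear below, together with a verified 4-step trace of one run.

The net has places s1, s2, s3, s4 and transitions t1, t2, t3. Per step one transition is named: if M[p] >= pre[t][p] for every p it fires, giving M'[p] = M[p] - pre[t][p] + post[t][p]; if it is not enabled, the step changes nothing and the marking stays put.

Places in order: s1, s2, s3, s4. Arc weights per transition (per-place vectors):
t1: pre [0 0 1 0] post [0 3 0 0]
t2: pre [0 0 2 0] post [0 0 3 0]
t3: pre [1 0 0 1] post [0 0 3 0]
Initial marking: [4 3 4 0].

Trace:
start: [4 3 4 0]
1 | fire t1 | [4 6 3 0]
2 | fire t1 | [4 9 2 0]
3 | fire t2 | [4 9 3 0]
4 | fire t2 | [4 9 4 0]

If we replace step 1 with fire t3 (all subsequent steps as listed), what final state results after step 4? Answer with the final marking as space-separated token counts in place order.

(re-executing from step 1 with the substitution; state before step 1: [4 3 4 0])
1 | fire t3 | [4 3 4 0]
2 | fire t1 | [4 6 3 0]
3 | fire t2 | [4 6 4 0]
4 | fire t2 | [4 6 5 0]

4 6 5 0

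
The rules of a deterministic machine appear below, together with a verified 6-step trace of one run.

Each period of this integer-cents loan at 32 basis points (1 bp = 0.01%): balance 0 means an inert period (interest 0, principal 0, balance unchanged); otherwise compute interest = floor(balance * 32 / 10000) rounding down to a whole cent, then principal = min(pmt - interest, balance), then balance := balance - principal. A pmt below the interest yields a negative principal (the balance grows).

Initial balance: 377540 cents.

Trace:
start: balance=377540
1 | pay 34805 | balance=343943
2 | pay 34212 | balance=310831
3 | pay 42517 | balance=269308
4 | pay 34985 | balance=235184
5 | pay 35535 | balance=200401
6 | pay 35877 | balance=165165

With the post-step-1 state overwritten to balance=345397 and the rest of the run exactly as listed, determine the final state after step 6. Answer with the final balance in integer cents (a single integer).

166644

state after step 1 := balance=345397
2 | pay 34212 | balance=312290
3 | pay 42517 | balance=270772
4 | pay 34985 | balance=236653
5 | pay 35535 | balance=201875
6 | pay 35877 | balance=166644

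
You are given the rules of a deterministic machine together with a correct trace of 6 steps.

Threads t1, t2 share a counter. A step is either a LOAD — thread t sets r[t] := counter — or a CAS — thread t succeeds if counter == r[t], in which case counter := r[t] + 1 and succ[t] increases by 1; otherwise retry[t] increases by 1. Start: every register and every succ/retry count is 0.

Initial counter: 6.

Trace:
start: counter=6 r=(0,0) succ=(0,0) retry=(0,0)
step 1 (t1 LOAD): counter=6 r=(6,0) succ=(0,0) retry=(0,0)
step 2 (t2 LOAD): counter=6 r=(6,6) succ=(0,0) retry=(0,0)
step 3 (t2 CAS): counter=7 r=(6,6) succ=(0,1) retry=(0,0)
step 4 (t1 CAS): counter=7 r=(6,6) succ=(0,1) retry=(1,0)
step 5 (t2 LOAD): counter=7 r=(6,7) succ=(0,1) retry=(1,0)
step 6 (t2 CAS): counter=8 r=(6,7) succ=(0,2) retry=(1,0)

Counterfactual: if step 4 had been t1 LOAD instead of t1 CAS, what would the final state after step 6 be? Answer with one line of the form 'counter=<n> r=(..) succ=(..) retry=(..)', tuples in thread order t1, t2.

(re-executing from step 4 with the substitution; state before step 4: counter=7 r=(6,6) succ=(0,1) retry=(0,0))
step 4 (t1 LOAD): counter=7 r=(7,6) succ=(0,1) retry=(0,0)
step 5 (t2 LOAD): counter=7 r=(7,7) succ=(0,1) retry=(0,0)
step 6 (t2 CAS): counter=8 r=(7,7) succ=(0,2) retry=(0,0)

counter=8 r=(7,7) succ=(0,2) retry=(0,0)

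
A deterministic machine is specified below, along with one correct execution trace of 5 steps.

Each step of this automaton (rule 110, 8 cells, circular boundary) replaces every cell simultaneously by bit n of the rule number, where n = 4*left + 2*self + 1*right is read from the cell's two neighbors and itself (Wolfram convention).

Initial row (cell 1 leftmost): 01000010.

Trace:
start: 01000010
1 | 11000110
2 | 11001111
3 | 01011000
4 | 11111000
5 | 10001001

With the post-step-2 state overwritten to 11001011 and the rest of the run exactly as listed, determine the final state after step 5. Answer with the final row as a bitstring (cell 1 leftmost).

state after step 2 := 11001011
3 | 01011110
4 | 11110010
5 | 10010111

10010111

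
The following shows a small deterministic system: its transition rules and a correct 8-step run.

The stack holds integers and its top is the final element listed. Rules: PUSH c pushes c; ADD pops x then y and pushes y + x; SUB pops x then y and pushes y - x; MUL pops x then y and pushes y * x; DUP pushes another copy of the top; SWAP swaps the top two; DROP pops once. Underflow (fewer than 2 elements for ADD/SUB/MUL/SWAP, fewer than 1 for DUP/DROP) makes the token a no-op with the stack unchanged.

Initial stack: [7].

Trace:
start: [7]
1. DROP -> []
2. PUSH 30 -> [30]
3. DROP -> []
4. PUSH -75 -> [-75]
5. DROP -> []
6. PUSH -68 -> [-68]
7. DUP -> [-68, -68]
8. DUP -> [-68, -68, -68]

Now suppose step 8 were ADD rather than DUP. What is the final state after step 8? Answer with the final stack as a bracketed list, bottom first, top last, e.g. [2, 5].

[-136]

(re-executing from step 8 with the substitution; state before step 8: [-68, -68])
8. ADD -> [-136]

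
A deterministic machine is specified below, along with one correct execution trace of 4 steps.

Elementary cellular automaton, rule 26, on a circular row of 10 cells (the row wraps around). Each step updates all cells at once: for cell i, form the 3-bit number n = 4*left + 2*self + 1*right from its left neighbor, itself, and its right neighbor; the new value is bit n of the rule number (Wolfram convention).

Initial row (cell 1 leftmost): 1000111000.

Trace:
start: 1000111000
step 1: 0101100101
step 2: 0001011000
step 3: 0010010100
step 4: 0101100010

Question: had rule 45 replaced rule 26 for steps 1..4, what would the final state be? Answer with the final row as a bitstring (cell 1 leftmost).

(re-executing steps 1..4 under rule 45; state before step 1: 1000111000)
step 1: 1010100010
step 2: 1111101011
step 3: 0000011110
step 4: 1111010000

1111010000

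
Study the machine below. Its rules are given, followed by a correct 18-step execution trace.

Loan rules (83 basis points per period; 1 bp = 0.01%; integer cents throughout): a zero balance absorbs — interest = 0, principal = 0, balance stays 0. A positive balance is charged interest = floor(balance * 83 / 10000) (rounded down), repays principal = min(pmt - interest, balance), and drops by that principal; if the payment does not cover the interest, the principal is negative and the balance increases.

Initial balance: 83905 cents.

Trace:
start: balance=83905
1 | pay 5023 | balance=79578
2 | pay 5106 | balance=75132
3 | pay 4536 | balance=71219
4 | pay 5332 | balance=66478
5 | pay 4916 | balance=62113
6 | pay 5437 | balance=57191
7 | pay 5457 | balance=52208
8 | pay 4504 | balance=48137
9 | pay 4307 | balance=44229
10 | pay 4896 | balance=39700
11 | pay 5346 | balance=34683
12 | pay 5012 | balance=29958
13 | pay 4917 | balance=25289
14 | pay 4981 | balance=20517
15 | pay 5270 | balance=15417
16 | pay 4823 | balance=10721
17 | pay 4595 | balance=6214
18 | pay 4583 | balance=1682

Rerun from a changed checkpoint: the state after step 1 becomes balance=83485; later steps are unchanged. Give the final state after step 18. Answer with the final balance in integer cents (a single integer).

6181

state after step 1 := balance=83485
2 | pay 5106 | balance=79071
3 | pay 4536 | balance=75191
4 | pay 5332 | balance=70483
5 | pay 4916 | balance=66152
6 | pay 5437 | balance=61264
7 | pay 5457 | balance=56315
8 | pay 4504 | balance=52278
9 | pay 4307 | balance=48404
10 | pay 4896 | balance=43909
11 | pay 5346 | balance=38927
12 | pay 5012 | balance=34238
13 | pay 4917 | balance=29605
14 | pay 4981 | balance=24869
15 | pay 5270 | balance=19805
16 | pay 4823 | balance=15146
17 | pay 4595 | balance=10676
18 | pay 4583 | balance=6181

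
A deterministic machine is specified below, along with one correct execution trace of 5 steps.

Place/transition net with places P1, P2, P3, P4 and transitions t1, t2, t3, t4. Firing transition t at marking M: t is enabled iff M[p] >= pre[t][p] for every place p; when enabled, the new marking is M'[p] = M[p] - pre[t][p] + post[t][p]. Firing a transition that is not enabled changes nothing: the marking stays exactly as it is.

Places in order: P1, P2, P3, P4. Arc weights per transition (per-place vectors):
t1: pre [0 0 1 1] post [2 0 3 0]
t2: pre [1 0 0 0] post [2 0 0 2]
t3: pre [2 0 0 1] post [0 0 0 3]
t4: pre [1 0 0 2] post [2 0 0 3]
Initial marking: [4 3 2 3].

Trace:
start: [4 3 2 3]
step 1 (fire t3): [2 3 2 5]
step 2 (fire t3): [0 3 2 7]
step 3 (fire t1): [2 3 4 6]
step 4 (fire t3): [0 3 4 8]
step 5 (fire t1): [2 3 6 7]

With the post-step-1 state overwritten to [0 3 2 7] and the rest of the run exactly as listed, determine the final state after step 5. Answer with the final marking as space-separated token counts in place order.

2 3 6 7

state after step 1 := [0 3 2 7]
step 2 (fire t3): [0 3 2 7]
step 3 (fire t1): [2 3 4 6]
step 4 (fire t3): [0 3 4 8]
step 5 (fire t1): [2 3 6 7]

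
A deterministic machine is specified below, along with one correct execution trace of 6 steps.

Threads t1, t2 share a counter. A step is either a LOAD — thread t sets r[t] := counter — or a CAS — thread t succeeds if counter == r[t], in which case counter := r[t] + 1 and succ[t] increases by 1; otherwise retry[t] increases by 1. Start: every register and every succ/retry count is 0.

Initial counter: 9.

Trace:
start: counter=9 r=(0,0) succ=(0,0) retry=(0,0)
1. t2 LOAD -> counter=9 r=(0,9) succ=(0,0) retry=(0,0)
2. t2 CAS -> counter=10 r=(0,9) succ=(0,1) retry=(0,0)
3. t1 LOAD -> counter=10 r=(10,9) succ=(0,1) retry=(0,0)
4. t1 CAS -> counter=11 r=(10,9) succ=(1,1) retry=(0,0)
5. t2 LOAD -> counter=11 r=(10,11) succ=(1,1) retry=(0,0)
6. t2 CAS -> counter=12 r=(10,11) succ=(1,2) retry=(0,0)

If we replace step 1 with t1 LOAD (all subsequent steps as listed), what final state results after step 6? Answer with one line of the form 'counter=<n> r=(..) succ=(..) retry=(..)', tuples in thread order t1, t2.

(re-executing from step 1 with the substitution; state before step 1: counter=9 r=(0,0) succ=(0,0) retry=(0,0))
1. t1 LOAD -> counter=9 r=(9,0) succ=(0,0) retry=(0,0)
2. t2 CAS -> counter=9 r=(9,0) succ=(0,0) retry=(0,1)
3. t1 LOAD -> counter=9 r=(9,0) succ=(0,0) retry=(0,1)
4. t1 CAS -> counter=10 r=(9,0) succ=(1,0) retry=(0,1)
5. t2 LOAD -> counter=10 r=(9,10) succ=(1,0) retry=(0,1)
6. t2 CAS -> counter=11 r=(9,10) succ=(1,1) retry=(0,1)

counter=11 r=(9,10) succ=(1,1) retry=(0,1)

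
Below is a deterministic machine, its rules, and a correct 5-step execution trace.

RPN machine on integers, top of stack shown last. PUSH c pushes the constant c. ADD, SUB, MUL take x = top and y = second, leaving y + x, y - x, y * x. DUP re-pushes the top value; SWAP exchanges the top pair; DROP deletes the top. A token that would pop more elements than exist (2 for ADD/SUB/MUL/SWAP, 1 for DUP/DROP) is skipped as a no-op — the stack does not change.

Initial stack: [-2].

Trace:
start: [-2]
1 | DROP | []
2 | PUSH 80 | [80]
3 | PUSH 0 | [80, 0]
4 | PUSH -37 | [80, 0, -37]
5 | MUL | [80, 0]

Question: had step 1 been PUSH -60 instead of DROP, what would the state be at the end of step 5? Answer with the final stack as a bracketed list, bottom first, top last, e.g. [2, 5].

(re-executing from step 1 with the substitution; state before step 1: [-2])
1 | PUSH -60 | [-2, -60]
2 | PUSH 80 | [-2, -60, 80]
3 | PUSH 0 | [-2, -60, 80, 0]
4 | PUSH -37 | [-2, -60, 80, 0, -37]
5 | MUL | [-2, -60, 80, 0]

[-2, -60, 80, 0]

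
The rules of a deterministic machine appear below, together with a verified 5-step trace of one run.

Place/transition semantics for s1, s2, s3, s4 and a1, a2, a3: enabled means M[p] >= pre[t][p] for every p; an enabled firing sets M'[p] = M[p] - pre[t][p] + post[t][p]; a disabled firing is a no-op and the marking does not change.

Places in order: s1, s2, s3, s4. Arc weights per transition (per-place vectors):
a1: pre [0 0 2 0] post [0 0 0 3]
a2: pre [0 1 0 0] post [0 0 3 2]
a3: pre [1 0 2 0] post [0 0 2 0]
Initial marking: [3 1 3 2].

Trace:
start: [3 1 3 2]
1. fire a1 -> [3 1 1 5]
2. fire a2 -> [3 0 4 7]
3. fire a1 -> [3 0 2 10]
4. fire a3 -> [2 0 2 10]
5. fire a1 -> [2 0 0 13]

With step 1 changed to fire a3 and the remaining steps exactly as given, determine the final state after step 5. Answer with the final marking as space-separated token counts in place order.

(re-executing from step 1 with the substitution; state before step 1: [3 1 3 2])
1. fire a3 -> [2 1 3 2]
2. fire a2 -> [2 0 6 4]
3. fire a1 -> [2 0 4 7]
4. fire a3 -> [1 0 4 7]
5. fire a1 -> [1 0 2 10]

1 0 2 10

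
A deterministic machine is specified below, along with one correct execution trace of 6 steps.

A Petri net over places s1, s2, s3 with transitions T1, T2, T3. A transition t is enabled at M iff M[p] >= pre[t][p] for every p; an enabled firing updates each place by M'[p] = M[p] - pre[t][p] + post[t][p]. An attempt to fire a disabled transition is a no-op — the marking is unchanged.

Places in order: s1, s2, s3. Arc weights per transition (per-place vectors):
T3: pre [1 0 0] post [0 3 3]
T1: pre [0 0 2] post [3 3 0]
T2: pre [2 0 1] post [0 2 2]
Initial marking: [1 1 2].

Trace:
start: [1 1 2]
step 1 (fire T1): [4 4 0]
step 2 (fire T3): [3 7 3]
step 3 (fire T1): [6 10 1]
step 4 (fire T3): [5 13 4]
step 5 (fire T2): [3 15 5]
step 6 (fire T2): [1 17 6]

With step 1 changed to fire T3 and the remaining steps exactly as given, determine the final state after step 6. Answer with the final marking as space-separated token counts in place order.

(re-executing from step 1 with the substitution; state before step 1: [1 1 2])
step 1 (fire T3): [0 4 5]
step 2 (fire T3): [0 4 5]
step 3 (fire T1): [3 7 3]
step 4 (fire T3): [2 10 6]
step 5 (fire T2): [0 12 7]
step 6 (fire T2): [0 12 7]

0 12 7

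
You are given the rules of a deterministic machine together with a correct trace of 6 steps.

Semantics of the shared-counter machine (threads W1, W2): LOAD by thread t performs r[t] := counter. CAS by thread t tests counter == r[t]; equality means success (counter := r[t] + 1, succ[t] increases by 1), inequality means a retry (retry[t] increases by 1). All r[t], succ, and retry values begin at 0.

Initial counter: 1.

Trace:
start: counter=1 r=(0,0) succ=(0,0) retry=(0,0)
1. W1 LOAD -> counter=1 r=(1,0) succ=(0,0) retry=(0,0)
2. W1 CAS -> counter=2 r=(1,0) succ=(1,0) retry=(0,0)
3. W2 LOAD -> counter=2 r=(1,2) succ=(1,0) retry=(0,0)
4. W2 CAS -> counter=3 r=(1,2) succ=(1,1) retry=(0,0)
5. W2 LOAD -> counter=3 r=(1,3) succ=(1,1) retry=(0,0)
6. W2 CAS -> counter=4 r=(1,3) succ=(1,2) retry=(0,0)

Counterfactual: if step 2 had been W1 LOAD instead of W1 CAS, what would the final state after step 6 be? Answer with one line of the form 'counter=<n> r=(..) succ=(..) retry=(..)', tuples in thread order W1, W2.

counter=3 r=(1,2) succ=(0,2) retry=(0,0)

(re-executing from step 2 with the substitution; state before step 2: counter=1 r=(1,0) succ=(0,0) retry=(0,0))
2. W1 LOAD -> counter=1 r=(1,0) succ=(0,0) retry=(0,0)
3. W2 LOAD -> counter=1 r=(1,1) succ=(0,0) retry=(0,0)
4. W2 CAS -> counter=2 r=(1,1) succ=(0,1) retry=(0,0)
5. W2 LOAD -> counter=2 r=(1,2) succ=(0,1) retry=(0,0)
6. W2 CAS -> counter=3 r=(1,2) succ=(0,2) retry=(0,0)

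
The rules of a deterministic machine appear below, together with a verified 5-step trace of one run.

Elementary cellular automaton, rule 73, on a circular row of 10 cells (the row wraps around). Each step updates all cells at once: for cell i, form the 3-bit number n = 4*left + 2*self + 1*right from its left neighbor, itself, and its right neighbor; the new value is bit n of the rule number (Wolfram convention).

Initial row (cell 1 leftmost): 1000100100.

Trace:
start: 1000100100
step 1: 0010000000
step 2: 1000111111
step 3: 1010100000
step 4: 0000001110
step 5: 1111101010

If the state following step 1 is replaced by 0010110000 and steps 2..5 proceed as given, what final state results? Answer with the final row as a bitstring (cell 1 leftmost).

1110110111

state after step 1 := 0010110000
step 2: 1000110111
step 3: 1010110100
step 4: 0000110000
step 5: 1110110111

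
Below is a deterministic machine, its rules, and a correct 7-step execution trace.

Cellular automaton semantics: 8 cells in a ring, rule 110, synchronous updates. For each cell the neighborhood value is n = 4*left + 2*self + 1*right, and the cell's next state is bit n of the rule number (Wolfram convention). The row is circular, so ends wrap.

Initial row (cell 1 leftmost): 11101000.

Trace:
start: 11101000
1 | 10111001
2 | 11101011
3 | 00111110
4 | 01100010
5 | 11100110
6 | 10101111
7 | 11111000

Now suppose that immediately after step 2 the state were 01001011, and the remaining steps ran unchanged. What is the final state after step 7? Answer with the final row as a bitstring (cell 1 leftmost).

state after step 2 := 01001011
3 | 11011111
4 | 01110000
5 | 11010000
6 | 11110001
7 | 00010011

00010011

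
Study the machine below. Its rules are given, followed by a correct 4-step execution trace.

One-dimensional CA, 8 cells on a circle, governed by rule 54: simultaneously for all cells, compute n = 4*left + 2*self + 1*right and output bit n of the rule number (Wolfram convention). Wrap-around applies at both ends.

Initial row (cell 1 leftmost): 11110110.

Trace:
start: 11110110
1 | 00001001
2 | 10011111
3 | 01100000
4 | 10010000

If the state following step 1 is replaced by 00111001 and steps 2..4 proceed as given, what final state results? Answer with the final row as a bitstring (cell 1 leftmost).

state after step 1 := 00111001
2 | 11000111
3 | 00101000
4 | 01111100

01111100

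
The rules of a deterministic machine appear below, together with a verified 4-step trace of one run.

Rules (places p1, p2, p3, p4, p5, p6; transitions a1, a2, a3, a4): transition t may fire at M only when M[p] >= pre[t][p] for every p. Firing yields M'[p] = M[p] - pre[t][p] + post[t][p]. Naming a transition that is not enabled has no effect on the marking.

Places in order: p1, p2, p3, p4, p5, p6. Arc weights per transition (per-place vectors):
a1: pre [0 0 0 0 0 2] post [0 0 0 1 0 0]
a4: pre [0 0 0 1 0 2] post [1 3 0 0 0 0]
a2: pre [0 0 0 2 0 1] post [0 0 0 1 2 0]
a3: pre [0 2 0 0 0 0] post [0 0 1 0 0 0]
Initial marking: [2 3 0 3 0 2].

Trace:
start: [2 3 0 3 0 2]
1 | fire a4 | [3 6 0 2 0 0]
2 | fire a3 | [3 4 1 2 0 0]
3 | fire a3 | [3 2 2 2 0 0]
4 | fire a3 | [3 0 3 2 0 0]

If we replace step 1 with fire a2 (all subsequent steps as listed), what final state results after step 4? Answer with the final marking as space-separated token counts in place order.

(re-executing from step 1 with the substitution; state before step 1: [2 3 0 3 0 2])
1 | fire a2 | [2 3 0 2 2 1]
2 | fire a3 | [2 1 1 2 2 1]
3 | fire a3 | [2 1 1 2 2 1]
4 | fire a3 | [2 1 1 2 2 1]

2 1 1 2 2 1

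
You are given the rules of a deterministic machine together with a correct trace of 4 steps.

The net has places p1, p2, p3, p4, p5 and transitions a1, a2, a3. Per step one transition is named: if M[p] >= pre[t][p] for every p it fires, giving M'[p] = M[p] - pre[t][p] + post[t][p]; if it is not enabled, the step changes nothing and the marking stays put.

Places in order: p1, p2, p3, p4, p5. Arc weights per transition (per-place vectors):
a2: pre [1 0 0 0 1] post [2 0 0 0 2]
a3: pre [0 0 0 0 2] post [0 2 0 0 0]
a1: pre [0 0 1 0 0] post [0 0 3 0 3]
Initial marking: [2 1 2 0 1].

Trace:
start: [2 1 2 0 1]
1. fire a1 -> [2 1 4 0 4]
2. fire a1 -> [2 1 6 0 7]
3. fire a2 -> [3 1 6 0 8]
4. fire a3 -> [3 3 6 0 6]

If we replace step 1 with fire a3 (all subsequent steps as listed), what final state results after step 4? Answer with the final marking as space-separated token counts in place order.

(re-executing from step 1 with the substitution; state before step 1: [2 1 2 0 1])
1. fire a3 -> [2 1 2 0 1]
2. fire a1 -> [2 1 4 0 4]
3. fire a2 -> [3 1 4 0 5]
4. fire a3 -> [3 3 4 0 3]

3 3 4 0 3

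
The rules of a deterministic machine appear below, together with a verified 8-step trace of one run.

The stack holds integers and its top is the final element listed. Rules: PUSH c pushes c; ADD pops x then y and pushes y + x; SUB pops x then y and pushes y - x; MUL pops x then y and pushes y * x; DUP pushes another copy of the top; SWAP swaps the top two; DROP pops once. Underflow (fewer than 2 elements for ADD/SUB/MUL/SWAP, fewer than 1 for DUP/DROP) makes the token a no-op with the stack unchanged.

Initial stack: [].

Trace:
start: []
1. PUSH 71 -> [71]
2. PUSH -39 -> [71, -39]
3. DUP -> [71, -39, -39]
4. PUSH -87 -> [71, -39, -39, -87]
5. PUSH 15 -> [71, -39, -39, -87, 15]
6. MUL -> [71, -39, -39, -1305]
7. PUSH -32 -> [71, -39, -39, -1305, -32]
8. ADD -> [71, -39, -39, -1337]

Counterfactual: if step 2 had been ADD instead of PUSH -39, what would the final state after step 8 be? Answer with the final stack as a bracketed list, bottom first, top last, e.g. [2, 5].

[71, 71, -1337]

(re-executing from step 2 with the substitution; state before step 2: [71])
2. ADD -> [71]
3. DUP -> [71, 71]
4. PUSH -87 -> [71, 71, -87]
5. PUSH 15 -> [71, 71, -87, 15]
6. MUL -> [71, 71, -1305]
7. PUSH -32 -> [71, 71, -1305, -32]
8. ADD -> [71, 71, -1337]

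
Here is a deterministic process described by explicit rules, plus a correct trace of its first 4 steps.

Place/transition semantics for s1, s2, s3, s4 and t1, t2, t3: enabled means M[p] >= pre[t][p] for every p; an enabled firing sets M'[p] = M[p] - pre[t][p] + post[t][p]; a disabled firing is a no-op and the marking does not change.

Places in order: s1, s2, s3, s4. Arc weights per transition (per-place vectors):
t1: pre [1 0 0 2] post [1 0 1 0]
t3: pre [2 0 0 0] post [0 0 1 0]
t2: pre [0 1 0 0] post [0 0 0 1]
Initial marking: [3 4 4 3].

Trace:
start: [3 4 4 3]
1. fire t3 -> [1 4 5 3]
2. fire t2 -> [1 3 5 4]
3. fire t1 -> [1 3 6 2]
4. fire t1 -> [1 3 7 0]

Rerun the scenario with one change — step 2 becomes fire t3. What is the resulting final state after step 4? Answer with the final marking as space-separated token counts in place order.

1 4 6 1

(re-executing from step 2 with the substitution; state before step 2: [1 4 5 3])
2. fire t3 -> [1 4 5 3]
3. fire t1 -> [1 4 6 1]
4. fire t1 -> [1 4 6 1]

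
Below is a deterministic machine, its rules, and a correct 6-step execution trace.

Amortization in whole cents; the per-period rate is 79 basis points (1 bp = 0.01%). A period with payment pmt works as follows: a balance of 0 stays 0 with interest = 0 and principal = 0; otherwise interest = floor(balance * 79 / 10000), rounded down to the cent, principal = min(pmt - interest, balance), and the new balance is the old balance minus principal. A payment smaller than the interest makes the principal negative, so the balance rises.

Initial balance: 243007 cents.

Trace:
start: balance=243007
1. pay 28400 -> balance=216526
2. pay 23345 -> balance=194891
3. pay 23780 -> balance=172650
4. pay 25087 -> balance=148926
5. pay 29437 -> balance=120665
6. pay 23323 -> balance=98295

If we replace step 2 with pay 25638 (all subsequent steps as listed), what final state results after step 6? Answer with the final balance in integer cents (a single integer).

(re-executing from step 2 with the substitution; state before step 2: balance=216526)
2. pay 25638 -> balance=192598
3. pay 23780 -> balance=170339
4. pay 25087 -> balance=146597
5. pay 29437 -> balance=118318
6. pay 23323 -> balance=95929

95929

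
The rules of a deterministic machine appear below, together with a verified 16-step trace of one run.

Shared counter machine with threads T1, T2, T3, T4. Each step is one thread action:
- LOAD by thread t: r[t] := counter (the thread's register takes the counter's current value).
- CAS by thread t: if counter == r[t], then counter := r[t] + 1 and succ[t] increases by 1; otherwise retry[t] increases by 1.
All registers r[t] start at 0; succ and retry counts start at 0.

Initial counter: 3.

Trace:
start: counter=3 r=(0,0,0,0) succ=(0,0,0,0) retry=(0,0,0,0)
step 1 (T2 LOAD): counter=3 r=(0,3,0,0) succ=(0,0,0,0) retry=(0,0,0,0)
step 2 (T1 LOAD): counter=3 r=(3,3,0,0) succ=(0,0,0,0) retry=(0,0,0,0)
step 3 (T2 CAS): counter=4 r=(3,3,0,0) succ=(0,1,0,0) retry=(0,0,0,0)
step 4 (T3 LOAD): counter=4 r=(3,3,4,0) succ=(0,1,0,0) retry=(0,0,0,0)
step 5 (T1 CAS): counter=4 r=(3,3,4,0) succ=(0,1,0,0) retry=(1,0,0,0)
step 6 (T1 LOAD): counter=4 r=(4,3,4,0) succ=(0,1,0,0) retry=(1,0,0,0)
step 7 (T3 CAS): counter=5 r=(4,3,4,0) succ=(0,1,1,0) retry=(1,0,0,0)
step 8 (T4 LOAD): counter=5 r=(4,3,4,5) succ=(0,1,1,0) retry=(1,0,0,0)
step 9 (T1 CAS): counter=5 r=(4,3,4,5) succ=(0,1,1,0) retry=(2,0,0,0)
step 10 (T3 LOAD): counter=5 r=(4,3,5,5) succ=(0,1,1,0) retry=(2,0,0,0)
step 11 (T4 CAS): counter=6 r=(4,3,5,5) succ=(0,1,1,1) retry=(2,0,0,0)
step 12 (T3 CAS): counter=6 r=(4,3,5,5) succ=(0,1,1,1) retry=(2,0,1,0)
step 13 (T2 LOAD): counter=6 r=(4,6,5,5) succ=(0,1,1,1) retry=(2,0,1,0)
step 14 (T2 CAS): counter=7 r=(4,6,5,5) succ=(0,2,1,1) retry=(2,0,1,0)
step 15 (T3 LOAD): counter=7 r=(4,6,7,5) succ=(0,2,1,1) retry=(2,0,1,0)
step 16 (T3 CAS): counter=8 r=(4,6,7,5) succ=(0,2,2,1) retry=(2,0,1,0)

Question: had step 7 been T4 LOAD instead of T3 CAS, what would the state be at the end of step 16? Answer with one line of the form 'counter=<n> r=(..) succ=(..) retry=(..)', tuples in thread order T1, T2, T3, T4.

counter=8 r=(4,6,7,4) succ=(1,2,2,0) retry=(1,0,0,1)

(re-executing from step 7 with the substitution; state before step 7: counter=4 r=(4,3,4,0) succ=(0,1,0,0) retry=(1,0,0,0))
step 7 (T4 LOAD): counter=4 r=(4,3,4,4) succ=(0,1,0,0) retry=(1,0,0,0)
step 8 (T4 LOAD): counter=4 r=(4,3,4,4) succ=(0,1,0,0) retry=(1,0,0,0)
step 9 (T1 CAS): counter=5 r=(4,3,4,4) succ=(1,1,0,0) retry=(1,0,0,0)
step 10 (T3 LOAD): counter=5 r=(4,3,5,4) succ=(1,1,0,0) retry=(1,0,0,0)
step 11 (T4 CAS): counter=5 r=(4,3,5,4) succ=(1,1,0,0) retry=(1,0,0,1)
step 12 (T3 CAS): counter=6 r=(4,3,5,4) succ=(1,1,1,0) retry=(1,0,0,1)
step 13 (T2 LOAD): counter=6 r=(4,6,5,4) succ=(1,1,1,0) retry=(1,0,0,1)
step 14 (T2 CAS): counter=7 r=(4,6,5,4) succ=(1,2,1,0) retry=(1,0,0,1)
step 15 (T3 LOAD): counter=7 r=(4,6,7,4) succ=(1,2,1,0) retry=(1,0,0,1)
step 16 (T3 CAS): counter=8 r=(4,6,7,4) succ=(1,2,2,0) retry=(1,0,0,1)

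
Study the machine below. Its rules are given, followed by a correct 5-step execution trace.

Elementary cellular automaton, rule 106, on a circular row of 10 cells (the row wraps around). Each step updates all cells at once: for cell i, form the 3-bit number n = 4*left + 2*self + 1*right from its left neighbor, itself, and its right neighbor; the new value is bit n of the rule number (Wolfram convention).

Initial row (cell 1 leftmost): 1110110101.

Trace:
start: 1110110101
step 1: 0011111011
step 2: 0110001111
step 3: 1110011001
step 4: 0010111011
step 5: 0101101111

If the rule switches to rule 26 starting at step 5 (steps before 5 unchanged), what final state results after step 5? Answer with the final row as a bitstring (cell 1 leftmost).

1100100010

(re-executing step 5 under rule 26; state before step 5: 0010111011)
step 5: 1100100010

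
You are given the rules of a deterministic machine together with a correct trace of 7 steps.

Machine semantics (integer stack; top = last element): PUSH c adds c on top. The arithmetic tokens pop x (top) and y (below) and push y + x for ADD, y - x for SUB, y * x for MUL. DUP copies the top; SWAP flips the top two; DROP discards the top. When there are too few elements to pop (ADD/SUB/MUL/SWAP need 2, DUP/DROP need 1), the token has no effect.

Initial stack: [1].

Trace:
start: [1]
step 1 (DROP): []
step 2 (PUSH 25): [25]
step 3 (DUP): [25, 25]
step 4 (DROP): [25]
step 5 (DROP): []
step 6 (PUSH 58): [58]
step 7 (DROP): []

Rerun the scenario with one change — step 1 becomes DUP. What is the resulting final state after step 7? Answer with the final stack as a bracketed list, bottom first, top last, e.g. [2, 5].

[1, 1]

(re-executing from step 1 with the substitution; state before step 1: [1])
step 1 (DUP): [1, 1]
step 2 (PUSH 25): [1, 1, 25]
step 3 (DUP): [1, 1, 25, 25]
step 4 (DROP): [1, 1, 25]
step 5 (DROP): [1, 1]
step 6 (PUSH 58): [1, 1, 58]
step 7 (DROP): [1, 1]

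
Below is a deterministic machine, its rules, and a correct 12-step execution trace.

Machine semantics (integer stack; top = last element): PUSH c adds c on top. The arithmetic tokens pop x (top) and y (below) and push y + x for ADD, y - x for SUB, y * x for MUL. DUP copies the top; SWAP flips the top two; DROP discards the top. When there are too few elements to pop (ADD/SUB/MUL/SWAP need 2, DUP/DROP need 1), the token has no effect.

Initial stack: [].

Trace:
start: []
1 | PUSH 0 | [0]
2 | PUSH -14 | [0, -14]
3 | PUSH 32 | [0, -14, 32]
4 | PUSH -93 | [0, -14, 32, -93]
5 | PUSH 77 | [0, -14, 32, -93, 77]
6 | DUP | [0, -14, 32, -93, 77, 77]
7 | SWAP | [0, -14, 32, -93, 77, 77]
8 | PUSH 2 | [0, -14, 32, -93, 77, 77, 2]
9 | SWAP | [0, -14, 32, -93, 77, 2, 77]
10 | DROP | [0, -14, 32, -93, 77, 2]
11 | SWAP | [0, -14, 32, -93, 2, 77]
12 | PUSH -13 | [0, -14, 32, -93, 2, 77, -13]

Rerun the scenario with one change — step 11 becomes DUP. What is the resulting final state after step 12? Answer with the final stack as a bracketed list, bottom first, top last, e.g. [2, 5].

(re-executing from step 11 with the substitution; state before step 11: [0, -14, 32, -93, 77, 2])
11 | DUP | [0, -14, 32, -93, 77, 2, 2]
12 | PUSH -13 | [0, -14, 32, -93, 77, 2, 2, -13]

[0, -14, 32, -93, 77, 2, 2, -13]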